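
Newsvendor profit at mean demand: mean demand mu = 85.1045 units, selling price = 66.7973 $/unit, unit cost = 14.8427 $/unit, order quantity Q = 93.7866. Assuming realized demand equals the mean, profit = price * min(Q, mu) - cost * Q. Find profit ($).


Sales at mu = min(93.7866, 85.1045) = 85.1045
Revenue = 66.7973 * 85.1045 = 5684.7508
Total cost = 14.8427 * 93.7866 = 1392.0464
Profit = 5684.7508 - 1392.0464 = 4292.7045

4292.7045 $


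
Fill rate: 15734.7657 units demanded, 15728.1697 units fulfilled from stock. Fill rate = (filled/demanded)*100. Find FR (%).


FR = 15728.1697 / 15734.7657 * 100 = 99.9581

99.9581%


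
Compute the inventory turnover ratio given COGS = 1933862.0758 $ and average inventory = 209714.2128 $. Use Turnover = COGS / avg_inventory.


Turnover = 1933862.0758 / 209714.2128 = 9.2214

9.2214


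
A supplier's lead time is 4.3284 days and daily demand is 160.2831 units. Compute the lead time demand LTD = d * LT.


LTD = 160.2831 * 4.3284 = 693.7694

693.7694 units


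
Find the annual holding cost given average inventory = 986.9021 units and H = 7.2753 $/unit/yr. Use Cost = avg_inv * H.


Cost = 986.9021 * 7.2753 = 7180.0088

7180.0088 $/yr


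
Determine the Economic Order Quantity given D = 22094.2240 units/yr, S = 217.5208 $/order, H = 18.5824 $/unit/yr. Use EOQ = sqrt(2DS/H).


2*D*S = 2 * 22094.2240 * 217.5208 = 9611906.5597
2*D*S/H = 517258.6189
EOQ = sqrt(517258.6189) = 719.2069

719.2069 units


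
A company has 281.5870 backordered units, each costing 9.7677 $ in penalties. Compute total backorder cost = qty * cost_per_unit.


Total = 281.5870 * 9.7677 = 2750.4573

2750.4573 $


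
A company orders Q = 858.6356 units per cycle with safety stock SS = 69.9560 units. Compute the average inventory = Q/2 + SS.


Q/2 = 429.3178
Avg = 429.3178 + 69.9560 = 499.2738

499.2738 units


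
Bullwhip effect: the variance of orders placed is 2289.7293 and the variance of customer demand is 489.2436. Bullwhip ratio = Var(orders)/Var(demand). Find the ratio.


BW = 2289.7293 / 489.2436 = 4.6801

4.6801


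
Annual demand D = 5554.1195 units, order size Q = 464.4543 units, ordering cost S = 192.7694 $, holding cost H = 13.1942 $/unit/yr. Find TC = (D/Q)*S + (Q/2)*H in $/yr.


Ordering cost = D*S/Q = 2305.2091
Holding cost = Q*H/2 = 3064.0515
TC = 2305.2091 + 3064.0515 = 5369.2606

5369.2606 $/yr


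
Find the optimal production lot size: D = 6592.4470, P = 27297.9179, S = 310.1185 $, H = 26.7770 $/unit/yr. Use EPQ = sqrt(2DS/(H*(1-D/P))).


1 - D/P = 1 - 0.2415 = 0.7585
H*(1-D/P) = 20.3104
2DS = 4088879.5499
EPQ = sqrt(201319.9482) = 448.6869

448.6869 units


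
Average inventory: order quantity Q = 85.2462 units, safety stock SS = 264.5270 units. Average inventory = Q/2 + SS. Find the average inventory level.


Q/2 = 42.6231
Avg = 42.6231 + 264.5270 = 307.1501

307.1501 units


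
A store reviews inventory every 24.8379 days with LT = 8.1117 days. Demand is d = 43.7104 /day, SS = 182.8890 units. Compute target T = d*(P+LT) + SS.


P + LT = 32.9496
d*(P+LT) = 43.7104 * 32.9496 = 1440.2402
T = 1440.2402 + 182.8890 = 1623.1292

1623.1292 units


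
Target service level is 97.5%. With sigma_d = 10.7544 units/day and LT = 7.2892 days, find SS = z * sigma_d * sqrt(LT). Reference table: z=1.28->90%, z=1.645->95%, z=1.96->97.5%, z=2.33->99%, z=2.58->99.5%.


From the table, SL = 97.5% corresponds to z = 1.96
sqrt(LT) = sqrt(7.2892) = 2.6999
SS = 1.96 * 10.7544 * 2.6999 = 56.9092

56.9092 units


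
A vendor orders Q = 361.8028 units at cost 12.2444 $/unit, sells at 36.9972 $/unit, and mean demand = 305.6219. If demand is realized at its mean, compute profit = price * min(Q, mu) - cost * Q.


Sales at mu = min(361.8028, 305.6219) = 305.6219
Revenue = 36.9972 * 305.6219 = 11307.1546
Total cost = 12.2444 * 361.8028 = 4430.0582
Profit = 11307.1546 - 4430.0582 = 6877.0964

6877.0964 $


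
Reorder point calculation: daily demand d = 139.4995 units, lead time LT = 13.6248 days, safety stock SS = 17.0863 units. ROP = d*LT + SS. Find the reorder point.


d*LT = 139.4995 * 13.6248 = 1900.6528
ROP = 1900.6528 + 17.0863 = 1917.7391

1917.7391 units


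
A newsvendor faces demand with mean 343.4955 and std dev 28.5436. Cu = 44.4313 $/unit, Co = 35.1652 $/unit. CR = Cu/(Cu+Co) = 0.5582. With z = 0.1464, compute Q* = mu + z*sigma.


CR = Cu/(Cu+Co) = 44.4313/(44.4313+35.1652) = 0.5582
z = 0.1464
Q* = 343.4955 + 0.1464 * 28.5436 = 347.6743

347.6743 units


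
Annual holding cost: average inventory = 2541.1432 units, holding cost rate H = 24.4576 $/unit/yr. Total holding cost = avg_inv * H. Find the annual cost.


Cost = 2541.1432 * 24.4576 = 62150.2639

62150.2639 $/yr


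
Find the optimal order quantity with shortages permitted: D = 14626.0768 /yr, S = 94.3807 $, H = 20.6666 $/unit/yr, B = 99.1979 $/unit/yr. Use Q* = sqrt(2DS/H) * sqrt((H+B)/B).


sqrt(2DS/H) = 365.4988
sqrt((H+B)/B) = 1.0992
Q* = 365.4988 * 1.0992 = 401.7724

401.7724 units


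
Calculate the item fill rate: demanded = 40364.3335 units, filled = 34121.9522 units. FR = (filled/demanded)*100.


FR = 34121.9522 / 40364.3335 * 100 = 84.5349

84.5349%


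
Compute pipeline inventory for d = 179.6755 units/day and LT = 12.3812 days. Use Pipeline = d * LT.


Pipeline = 179.6755 * 12.3812 = 2224.5983

2224.5983 units


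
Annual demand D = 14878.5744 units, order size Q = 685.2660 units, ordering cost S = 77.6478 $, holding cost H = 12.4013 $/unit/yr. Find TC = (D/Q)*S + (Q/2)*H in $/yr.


Ordering cost = D*S/Q = 1685.8980
Holding cost = Q*H/2 = 4249.0946
TC = 1685.8980 + 4249.0946 = 5934.9926

5934.9926 $/yr


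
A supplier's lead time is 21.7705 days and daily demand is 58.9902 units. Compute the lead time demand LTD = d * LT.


LTD = 58.9902 * 21.7705 = 1284.2461

1284.2461 units


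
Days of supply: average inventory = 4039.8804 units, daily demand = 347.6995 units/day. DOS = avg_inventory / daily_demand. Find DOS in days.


DOS = 4039.8804 / 347.6995 = 11.6189

11.6189 days


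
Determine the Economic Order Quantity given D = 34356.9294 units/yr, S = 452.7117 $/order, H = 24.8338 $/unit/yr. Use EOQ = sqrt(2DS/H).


2*D*S = 2 * 34356.9294 * 452.7117 = 31107567.8309
2*D*S/H = 1252630.1988
EOQ = sqrt(1252630.1988) = 1119.2096

1119.2096 units


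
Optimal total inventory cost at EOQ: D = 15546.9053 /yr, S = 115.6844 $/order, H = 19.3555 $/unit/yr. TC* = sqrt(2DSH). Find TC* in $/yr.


2*D*S*H = 69623065.6031
TC* = sqrt(69623065.6031) = 8344.0437

8344.0437 $/yr


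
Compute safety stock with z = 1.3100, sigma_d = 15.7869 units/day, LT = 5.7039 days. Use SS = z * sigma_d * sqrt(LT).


sqrt(LT) = sqrt(5.7039) = 2.3883
SS = 1.3100 * 15.7869 * 2.3883 = 49.3917

49.3917 units


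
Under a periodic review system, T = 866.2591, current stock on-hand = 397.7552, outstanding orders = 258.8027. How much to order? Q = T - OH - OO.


Inventory position = OH + OO = 397.7552 + 258.8027 = 656.5579
Q = 866.2591 - 656.5579 = 209.7012

209.7012 units


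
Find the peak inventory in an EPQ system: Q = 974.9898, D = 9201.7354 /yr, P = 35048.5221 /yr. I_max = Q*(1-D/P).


D/P = 0.2625
1 - D/P = 0.7375
I_max = 974.9898 * 0.7375 = 719.0133

719.0133 units


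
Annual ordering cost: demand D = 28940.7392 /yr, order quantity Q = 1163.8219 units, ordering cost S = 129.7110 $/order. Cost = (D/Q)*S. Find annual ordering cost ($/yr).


Number of orders = D/Q = 24.8670
Cost = 24.8670 * 129.7110 = 3225.5212

3225.5212 $/yr


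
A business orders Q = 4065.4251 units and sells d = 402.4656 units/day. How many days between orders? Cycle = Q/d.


Cycle = 4065.4251 / 402.4656 = 10.1013

10.1013 days


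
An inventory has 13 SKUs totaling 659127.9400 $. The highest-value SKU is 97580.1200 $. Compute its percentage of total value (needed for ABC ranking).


Top item = 97580.1200
Total = 659127.9400
Percentage = 97580.1200 / 659127.9400 * 100 = 14.8044

14.8044%


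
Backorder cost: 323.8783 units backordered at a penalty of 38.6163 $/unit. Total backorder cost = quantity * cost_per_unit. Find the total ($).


Total = 323.8783 * 38.6163 = 12506.9816

12506.9816 $


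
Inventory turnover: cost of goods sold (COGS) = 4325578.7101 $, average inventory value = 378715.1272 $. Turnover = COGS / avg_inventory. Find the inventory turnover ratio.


Turnover = 4325578.7101 / 378715.1272 = 11.4217

11.4217


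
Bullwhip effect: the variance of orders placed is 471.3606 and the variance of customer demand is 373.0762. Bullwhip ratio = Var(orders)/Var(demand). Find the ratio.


BW = 471.3606 / 373.0762 = 1.2634

1.2634


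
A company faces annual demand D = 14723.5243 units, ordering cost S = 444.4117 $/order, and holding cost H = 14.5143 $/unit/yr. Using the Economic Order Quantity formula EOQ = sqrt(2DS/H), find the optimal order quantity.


2*D*S = 2 * 14723.5243 * 444.4117 = 13086612.9283
2*D*S/H = 901635.8301
EOQ = sqrt(901635.8301) = 949.5451

949.5451 units


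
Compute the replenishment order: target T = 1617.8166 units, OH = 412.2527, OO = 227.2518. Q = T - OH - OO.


Inventory position = OH + OO = 412.2527 + 227.2518 = 639.5045
Q = 1617.8166 - 639.5045 = 978.3121

978.3121 units


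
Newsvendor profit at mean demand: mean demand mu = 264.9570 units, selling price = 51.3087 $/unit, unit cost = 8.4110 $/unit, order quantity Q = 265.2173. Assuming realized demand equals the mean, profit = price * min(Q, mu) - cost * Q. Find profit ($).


Sales at mu = min(265.2173, 264.9570) = 264.9570
Revenue = 51.3087 * 264.9570 = 13594.5992
Total cost = 8.4110 * 265.2173 = 2230.7427
Profit = 13594.5992 - 2230.7427 = 11363.8565

11363.8565 $


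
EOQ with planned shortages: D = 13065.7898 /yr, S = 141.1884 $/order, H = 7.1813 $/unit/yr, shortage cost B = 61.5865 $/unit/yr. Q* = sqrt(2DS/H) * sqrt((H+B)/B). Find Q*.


sqrt(2DS/H) = 716.7716
sqrt((H+B)/B) = 1.0567
Q* = 716.7716 * 1.0567 = 757.4093

757.4093 units


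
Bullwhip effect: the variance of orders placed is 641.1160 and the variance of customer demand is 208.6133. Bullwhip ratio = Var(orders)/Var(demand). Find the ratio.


BW = 641.1160 / 208.6133 = 3.0732

3.0732


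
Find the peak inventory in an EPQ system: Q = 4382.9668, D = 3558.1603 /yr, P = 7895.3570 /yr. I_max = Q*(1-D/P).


D/P = 0.4507
1 - D/P = 0.5493
I_max = 4382.9668 * 0.5493 = 2407.7175

2407.7175 units


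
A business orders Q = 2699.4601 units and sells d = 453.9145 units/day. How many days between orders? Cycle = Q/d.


Cycle = 2699.4601 / 453.9145 = 5.9471

5.9471 days


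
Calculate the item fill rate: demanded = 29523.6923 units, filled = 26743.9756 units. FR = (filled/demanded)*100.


FR = 26743.9756 / 29523.6923 * 100 = 90.5848

90.5848%


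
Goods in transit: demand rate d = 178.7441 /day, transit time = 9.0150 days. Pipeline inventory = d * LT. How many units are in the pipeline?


Pipeline = 178.7441 * 9.0150 = 1611.3781

1611.3781 units


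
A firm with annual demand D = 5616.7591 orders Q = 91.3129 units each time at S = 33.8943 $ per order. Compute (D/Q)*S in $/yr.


Number of orders = D/Q = 61.5111
Cost = 61.5111 * 33.8943 = 2084.8765

2084.8765 $/yr


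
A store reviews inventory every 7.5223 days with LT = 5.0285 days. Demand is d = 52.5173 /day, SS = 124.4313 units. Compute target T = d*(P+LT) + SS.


P + LT = 12.5508
d*(P+LT) = 52.5173 * 12.5508 = 659.1341
T = 659.1341 + 124.4313 = 783.5654

783.5654 units


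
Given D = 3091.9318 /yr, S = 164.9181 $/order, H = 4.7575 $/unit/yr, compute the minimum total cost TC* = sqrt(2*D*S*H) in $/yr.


2*D*S*H = 4851846.1517
TC* = sqrt(4851846.1517) = 2202.6907

2202.6907 $/yr


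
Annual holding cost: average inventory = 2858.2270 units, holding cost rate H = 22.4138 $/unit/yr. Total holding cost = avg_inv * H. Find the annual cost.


Cost = 2858.2270 * 22.4138 = 64063.7283

64063.7283 $/yr


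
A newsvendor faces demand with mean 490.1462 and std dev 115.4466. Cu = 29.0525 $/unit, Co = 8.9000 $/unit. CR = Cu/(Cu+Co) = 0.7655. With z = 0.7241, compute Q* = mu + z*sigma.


CR = Cu/(Cu+Co) = 29.0525/(29.0525+8.9000) = 0.7655
z = 0.7241
Q* = 490.1462 + 0.7241 * 115.4466 = 573.7411

573.7411 units


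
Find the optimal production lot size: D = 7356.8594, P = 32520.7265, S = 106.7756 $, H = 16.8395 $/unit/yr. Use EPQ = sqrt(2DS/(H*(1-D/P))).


1 - D/P = 1 - 0.2262 = 0.7738
H*(1-D/P) = 13.0301
2DS = 1571066.1531
EPQ = sqrt(120572.4640) = 347.2355

347.2355 units


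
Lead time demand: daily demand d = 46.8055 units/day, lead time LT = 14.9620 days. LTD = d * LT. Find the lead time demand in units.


LTD = 46.8055 * 14.9620 = 700.3039

700.3039 units


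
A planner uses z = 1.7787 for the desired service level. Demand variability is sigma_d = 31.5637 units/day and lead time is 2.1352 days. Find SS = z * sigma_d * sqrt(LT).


sqrt(LT) = sqrt(2.1352) = 1.4612
SS = 1.7787 * 31.5637 * 1.4612 = 82.0370

82.0370 units


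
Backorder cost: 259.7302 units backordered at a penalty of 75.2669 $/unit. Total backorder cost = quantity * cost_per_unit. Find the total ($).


Total = 259.7302 * 75.2669 = 19549.0870

19549.0870 $


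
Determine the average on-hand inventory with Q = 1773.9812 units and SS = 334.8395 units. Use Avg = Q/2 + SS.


Q/2 = 886.9906
Avg = 886.9906 + 334.8395 = 1221.8301

1221.8301 units


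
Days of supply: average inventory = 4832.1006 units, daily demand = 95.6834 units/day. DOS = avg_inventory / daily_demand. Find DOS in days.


DOS = 4832.1006 / 95.6834 = 50.5009

50.5009 days


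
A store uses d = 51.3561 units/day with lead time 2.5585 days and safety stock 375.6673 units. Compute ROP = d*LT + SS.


d*LT = 51.3561 * 2.5585 = 131.3946
ROP = 131.3946 + 375.6673 = 507.0619

507.0619 units


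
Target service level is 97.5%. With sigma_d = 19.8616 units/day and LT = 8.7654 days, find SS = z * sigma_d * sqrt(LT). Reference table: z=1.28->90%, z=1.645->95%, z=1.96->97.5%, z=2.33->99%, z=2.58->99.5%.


From the table, SL = 97.5% corresponds to z = 1.96
sqrt(LT) = sqrt(8.7654) = 2.9606
SS = 1.96 * 19.8616 * 2.9606 = 115.2540

115.2540 units


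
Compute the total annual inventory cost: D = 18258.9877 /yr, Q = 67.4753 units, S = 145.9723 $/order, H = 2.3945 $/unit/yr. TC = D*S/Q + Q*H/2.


Ordering cost = D*S/Q = 39500.4754
Holding cost = Q*H/2 = 80.7848
TC = 39500.4754 + 80.7848 = 39581.2602

39581.2602 $/yr


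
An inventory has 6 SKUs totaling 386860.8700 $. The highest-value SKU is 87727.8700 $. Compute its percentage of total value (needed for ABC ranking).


Top item = 87727.8700
Total = 386860.8700
Percentage = 87727.8700 / 386860.8700 * 100 = 22.6769

22.6769%


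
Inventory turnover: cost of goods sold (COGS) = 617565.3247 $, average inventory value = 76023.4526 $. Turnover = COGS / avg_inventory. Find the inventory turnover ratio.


Turnover = 617565.3247 / 76023.4526 = 8.1234

8.1234


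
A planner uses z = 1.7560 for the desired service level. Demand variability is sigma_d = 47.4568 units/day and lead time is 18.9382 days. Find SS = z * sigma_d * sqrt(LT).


sqrt(LT) = sqrt(18.9382) = 4.3518
SS = 1.7560 * 47.4568 * 4.3518 = 362.6539

362.6539 units


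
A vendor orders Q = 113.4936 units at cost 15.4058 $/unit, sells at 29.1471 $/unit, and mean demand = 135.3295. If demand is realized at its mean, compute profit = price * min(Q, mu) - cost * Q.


Sales at mu = min(113.4936, 135.3295) = 113.4936
Revenue = 29.1471 * 113.4936 = 3308.0093
Total cost = 15.4058 * 113.4936 = 1748.4597
Profit = 3308.0093 - 1748.4597 = 1559.5496

1559.5496 $


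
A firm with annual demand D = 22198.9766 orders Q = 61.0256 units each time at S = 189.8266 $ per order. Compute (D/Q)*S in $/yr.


Number of orders = D/Q = 363.7650
Cost = 363.7650 * 189.8266 = 69052.2707

69052.2707 $/yr


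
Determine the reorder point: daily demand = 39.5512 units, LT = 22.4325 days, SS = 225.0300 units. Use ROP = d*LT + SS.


d*LT = 39.5512 * 22.4325 = 887.2323
ROP = 887.2323 + 225.0300 = 1112.2623

1112.2623 units


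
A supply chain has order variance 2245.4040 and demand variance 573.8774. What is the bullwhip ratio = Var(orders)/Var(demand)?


BW = 2245.4040 / 573.8774 = 3.9127

3.9127


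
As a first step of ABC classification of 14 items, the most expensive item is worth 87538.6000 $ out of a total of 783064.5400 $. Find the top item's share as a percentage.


Top item = 87538.6000
Total = 783064.5400
Percentage = 87538.6000 / 783064.5400 * 100 = 11.1790

11.1790%


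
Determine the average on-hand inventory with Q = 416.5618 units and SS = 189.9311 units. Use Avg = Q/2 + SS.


Q/2 = 208.2809
Avg = 208.2809 + 189.9311 = 398.2120

398.2120 units


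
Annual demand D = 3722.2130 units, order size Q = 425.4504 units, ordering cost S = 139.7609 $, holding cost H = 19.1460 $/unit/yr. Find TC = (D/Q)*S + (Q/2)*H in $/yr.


Ordering cost = D*S/Q = 1222.7509
Holding cost = Q*H/2 = 4072.8367
TC = 1222.7509 + 4072.8367 = 5295.5875

5295.5875 $/yr


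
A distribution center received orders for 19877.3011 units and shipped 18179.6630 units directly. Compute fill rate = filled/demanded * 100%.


FR = 18179.6630 / 19877.3011 * 100 = 91.4594

91.4594%


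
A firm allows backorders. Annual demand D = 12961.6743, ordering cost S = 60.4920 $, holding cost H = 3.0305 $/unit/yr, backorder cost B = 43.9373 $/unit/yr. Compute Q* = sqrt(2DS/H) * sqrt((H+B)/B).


sqrt(2DS/H) = 719.3452
sqrt((H+B)/B) = 1.0339
Q* = 719.3452 * 1.0339 = 743.7394

743.7394 units


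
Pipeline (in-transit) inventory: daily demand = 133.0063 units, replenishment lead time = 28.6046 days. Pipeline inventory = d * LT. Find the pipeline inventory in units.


Pipeline = 133.0063 * 28.6046 = 3804.5920

3804.5920 units


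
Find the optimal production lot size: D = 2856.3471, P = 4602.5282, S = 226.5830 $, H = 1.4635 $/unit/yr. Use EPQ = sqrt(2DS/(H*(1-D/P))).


1 - D/P = 1 - 0.6206 = 0.3794
H*(1-D/P) = 0.5552
2DS = 1294399.3899
EPQ = sqrt(2331217.2481) = 1526.8324

1526.8324 units


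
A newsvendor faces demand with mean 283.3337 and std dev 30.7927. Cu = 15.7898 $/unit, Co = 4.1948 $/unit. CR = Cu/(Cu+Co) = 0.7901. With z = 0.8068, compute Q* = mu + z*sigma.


CR = Cu/(Cu+Co) = 15.7898/(15.7898+4.1948) = 0.7901
z = 0.8068
Q* = 283.3337 + 0.8068 * 30.7927 = 308.1773

308.1773 units


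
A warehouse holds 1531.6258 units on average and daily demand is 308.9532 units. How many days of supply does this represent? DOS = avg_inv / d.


DOS = 1531.6258 / 308.9532 = 4.9575

4.9575 days


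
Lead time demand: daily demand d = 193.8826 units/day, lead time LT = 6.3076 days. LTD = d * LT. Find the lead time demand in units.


LTD = 193.8826 * 6.3076 = 1222.9339

1222.9339 units


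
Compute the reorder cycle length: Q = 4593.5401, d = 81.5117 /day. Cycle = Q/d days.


Cycle = 4593.5401 / 81.5117 = 56.3544

56.3544 days


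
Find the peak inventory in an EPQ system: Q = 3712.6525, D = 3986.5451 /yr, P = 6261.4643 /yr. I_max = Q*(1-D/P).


D/P = 0.6367
1 - D/P = 0.3633
I_max = 3712.6525 * 0.3633 = 1348.8833

1348.8833 units


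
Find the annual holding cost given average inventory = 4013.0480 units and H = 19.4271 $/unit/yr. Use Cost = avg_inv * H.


Cost = 4013.0480 * 19.4271 = 77961.8848

77961.8848 $/yr


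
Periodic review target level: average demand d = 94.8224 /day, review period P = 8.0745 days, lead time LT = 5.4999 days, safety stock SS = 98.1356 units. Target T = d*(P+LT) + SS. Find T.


P + LT = 13.5744
d*(P+LT) = 94.8224 * 13.5744 = 1287.1572
T = 1287.1572 + 98.1356 = 1385.2928

1385.2928 units


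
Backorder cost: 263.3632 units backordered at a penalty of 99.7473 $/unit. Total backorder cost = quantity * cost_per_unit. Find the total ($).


Total = 263.3632 * 99.7473 = 26269.7681

26269.7681 $


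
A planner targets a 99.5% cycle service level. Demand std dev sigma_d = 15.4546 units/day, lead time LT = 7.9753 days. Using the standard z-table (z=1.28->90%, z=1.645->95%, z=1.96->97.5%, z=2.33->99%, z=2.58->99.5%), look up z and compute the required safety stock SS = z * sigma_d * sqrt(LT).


From the table, SL = 99.5% corresponds to z = 2.58
sqrt(LT) = sqrt(7.9753) = 2.8241
SS = 2.58 * 15.4546 * 2.8241 = 112.6033

112.6033 units


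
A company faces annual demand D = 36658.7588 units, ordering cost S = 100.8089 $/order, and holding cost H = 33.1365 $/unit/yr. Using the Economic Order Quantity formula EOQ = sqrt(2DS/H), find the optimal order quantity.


2*D*S = 2 * 36658.7588 * 100.8089 = 7391058.3000
2*D*S/H = 223048.8525
EOQ = sqrt(223048.8525) = 472.2805

472.2805 units


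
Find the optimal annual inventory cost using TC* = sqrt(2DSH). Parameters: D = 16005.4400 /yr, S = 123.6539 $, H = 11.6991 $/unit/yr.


2*D*S*H = 46308198.3637
TC* = sqrt(46308198.3637) = 6805.0127

6805.0127 $/yr


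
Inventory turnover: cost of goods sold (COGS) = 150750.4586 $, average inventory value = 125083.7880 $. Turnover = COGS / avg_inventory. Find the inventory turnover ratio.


Turnover = 150750.4586 / 125083.7880 = 1.2052

1.2052


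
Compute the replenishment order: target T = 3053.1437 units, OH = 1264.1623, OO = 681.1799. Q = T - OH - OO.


Inventory position = OH + OO = 1264.1623 + 681.1799 = 1945.3422
Q = 3053.1437 - 1945.3422 = 1107.8015

1107.8015 units


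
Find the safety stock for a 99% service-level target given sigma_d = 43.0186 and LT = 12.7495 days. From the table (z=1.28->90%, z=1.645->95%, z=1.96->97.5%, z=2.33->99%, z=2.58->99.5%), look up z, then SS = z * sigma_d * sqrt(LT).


From the table, SL = 99% corresponds to z = 2.33
sqrt(LT) = sqrt(12.7495) = 3.5706
SS = 2.33 * 43.0186 * 3.5706 = 357.8976

357.8976 units


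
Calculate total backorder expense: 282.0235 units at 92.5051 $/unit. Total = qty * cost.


Total = 282.0235 * 92.5051 = 26088.6121

26088.6121 $


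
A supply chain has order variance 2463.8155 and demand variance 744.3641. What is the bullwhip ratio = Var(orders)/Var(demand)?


BW = 2463.8155 / 744.3641 = 3.3100

3.3100


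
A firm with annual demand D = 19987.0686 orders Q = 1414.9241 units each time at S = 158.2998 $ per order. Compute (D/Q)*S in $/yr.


Number of orders = D/Q = 14.1259
Cost = 14.1259 * 158.2998 = 2236.1263

2236.1263 $/yr


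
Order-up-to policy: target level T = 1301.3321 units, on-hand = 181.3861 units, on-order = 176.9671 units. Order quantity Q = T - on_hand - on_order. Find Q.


Inventory position = OH + OO = 181.3861 + 176.9671 = 358.3532
Q = 1301.3321 - 358.3532 = 942.9789

942.9789 units


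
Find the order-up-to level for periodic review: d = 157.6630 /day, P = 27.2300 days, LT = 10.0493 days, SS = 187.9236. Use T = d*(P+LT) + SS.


P + LT = 37.2793
d*(P+LT) = 157.6630 * 37.2793 = 5877.5663
T = 5877.5663 + 187.9236 = 6065.4899

6065.4899 units


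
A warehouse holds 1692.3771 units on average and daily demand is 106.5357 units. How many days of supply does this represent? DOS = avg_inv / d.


DOS = 1692.3771 / 106.5357 = 15.8855

15.8855 days


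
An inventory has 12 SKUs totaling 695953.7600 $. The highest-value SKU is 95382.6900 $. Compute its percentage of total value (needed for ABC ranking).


Top item = 95382.6900
Total = 695953.7600
Percentage = 95382.6900 / 695953.7600 * 100 = 13.7053

13.7053%


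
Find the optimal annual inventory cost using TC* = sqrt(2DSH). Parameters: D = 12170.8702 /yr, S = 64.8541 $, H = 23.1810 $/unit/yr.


2*D*S*H = 36594956.0813
TC* = sqrt(36594956.0813) = 6049.3765

6049.3765 $/yr


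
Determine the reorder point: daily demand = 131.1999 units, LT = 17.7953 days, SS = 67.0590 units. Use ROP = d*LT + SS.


d*LT = 131.1999 * 17.7953 = 2334.7416
ROP = 2334.7416 + 67.0590 = 2401.8006

2401.8006 units


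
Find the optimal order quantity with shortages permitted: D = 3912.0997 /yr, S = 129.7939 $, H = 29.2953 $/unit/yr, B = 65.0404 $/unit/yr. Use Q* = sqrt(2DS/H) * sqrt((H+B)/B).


sqrt(2DS/H) = 186.1865
sqrt((H+B)/B) = 1.2043
Q* = 186.1865 * 1.2043 = 224.2304

224.2304 units


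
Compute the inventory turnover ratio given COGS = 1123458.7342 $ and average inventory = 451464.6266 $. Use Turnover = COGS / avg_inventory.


Turnover = 1123458.7342 / 451464.6266 = 2.4885

2.4885


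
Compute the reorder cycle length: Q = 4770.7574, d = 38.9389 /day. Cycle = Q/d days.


Cycle = 4770.7574 / 38.9389 = 122.5191

122.5191 days


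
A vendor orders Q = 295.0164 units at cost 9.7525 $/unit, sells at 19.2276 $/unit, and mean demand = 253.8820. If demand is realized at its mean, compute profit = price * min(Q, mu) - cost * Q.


Sales at mu = min(295.0164, 253.8820) = 253.8820
Revenue = 19.2276 * 253.8820 = 4881.5415
Total cost = 9.7525 * 295.0164 = 2877.1474
Profit = 4881.5415 - 2877.1474 = 2004.3941

2004.3941 $


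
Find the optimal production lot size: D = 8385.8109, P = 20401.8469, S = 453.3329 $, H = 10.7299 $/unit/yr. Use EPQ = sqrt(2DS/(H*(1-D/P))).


1 - D/P = 1 - 0.4110 = 0.5890
H*(1-D/P) = 6.3196
2DS = 7603127.9483
EPQ = sqrt(1203108.7572) = 1096.8631

1096.8631 units


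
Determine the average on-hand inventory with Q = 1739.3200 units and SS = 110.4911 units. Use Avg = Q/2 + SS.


Q/2 = 869.6600
Avg = 869.6600 + 110.4911 = 980.1511

980.1511 units


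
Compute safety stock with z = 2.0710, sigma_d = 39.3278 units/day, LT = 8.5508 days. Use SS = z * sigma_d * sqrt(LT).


sqrt(LT) = sqrt(8.5508) = 2.9242
SS = 2.0710 * 39.3278 * 2.9242 = 238.1678

238.1678 units


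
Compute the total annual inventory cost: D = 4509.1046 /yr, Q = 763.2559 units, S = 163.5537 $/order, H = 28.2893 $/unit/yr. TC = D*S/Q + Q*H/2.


Ordering cost = D*S/Q = 966.2300
Holding cost = Q*H/2 = 10795.9876
TC = 966.2300 + 10795.9876 = 11762.2176

11762.2176 $/yr


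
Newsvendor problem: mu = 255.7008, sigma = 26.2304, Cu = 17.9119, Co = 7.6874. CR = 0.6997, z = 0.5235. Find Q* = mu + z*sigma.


CR = Cu/(Cu+Co) = 17.9119/(17.9119+7.6874) = 0.6997
z = 0.5235
Q* = 255.7008 + 0.5235 * 26.2304 = 269.4324

269.4324 units


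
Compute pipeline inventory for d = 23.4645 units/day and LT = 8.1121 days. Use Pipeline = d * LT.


Pipeline = 23.4645 * 8.1121 = 190.3464

190.3464 units


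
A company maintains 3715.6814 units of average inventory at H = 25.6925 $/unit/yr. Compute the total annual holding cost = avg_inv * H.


Cost = 3715.6814 * 25.6925 = 95465.1444

95465.1444 $/yr


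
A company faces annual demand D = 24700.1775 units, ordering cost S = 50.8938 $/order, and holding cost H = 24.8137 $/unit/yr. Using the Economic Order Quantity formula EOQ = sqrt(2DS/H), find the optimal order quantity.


2*D*S = 2 * 24700.1775 * 50.8938 = 2514171.7873
2*D*S/H = 101321.9225
EOQ = sqrt(101321.9225) = 318.3110

318.3110 units


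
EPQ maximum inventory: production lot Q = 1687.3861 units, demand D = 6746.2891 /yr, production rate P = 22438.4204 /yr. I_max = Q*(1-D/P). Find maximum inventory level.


D/P = 0.3007
1 - D/P = 0.6993
I_max = 1687.3861 * 0.6993 = 1180.0601

1180.0601 units


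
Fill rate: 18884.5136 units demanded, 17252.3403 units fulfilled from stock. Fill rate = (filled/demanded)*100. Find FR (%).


FR = 17252.3403 / 18884.5136 * 100 = 91.3571

91.3571%


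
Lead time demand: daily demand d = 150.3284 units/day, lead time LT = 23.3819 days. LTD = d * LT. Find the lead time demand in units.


LTD = 150.3284 * 23.3819 = 3514.9636

3514.9636 units


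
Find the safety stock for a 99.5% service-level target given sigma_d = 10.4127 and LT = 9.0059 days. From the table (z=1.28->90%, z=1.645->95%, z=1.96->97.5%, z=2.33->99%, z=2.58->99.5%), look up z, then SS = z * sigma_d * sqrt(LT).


From the table, SL = 99.5% corresponds to z = 2.58
sqrt(LT) = sqrt(9.0059) = 3.0010
SS = 2.58 * 10.4127 * 3.0010 = 80.6207

80.6207 units


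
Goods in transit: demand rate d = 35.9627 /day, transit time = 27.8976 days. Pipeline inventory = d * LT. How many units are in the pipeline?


Pipeline = 35.9627 * 27.8976 = 1003.2730

1003.2730 units


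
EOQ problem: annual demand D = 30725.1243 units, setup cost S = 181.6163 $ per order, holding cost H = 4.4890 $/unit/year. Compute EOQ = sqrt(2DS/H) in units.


2*D*S = 2 * 30725.1243 * 181.6163 = 11160366.7848
2*D*S/H = 2486158.7848
EOQ = sqrt(2486158.7848) = 1576.7558

1576.7558 units


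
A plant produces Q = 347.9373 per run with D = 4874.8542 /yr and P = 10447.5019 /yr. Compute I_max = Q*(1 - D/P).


D/P = 0.4666
1 - D/P = 0.5334
I_max = 347.9373 * 0.5334 = 185.5881

185.5881 units


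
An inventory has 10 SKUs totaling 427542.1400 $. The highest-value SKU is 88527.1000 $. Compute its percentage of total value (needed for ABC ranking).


Top item = 88527.1000
Total = 427542.1400
Percentage = 88527.1000 / 427542.1400 * 100 = 20.7061

20.7061%


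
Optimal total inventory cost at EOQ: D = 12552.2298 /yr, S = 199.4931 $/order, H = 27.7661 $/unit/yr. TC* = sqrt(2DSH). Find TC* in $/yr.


2*D*S*H = 139057251.0068
TC* = sqrt(139057251.0068) = 11792.2539

11792.2539 $/yr


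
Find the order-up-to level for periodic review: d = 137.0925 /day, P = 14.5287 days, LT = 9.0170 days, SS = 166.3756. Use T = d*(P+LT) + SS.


P + LT = 23.5457
d*(P+LT) = 137.0925 * 23.5457 = 3227.9389
T = 3227.9389 + 166.3756 = 3394.3145

3394.3145 units


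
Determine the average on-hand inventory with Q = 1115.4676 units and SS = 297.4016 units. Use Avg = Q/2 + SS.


Q/2 = 557.7338
Avg = 557.7338 + 297.4016 = 855.1354

855.1354 units


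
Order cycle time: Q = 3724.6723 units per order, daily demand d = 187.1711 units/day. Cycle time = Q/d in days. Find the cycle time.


Cycle = 3724.6723 / 187.1711 = 19.8998

19.8998 days


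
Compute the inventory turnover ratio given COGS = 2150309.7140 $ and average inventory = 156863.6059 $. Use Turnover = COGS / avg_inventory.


Turnover = 2150309.7140 / 156863.6059 = 13.7081

13.7081


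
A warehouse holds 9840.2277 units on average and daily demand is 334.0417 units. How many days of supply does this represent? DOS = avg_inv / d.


DOS = 9840.2277 / 334.0417 = 29.4581

29.4581 days


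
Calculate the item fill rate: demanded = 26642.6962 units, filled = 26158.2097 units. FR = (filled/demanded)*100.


FR = 26158.2097 / 26642.6962 * 100 = 98.1815

98.1815%


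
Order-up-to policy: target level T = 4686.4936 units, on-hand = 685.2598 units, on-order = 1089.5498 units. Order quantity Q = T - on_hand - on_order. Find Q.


Inventory position = OH + OO = 685.2598 + 1089.5498 = 1774.8096
Q = 4686.4936 - 1774.8096 = 2911.6840

2911.6840 units


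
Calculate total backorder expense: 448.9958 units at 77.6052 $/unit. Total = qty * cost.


Total = 448.9958 * 77.6052 = 34844.4089

34844.4089 $


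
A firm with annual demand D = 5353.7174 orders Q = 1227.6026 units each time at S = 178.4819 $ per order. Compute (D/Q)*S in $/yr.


Number of orders = D/Q = 4.3611
Cost = 4.3611 * 178.4819 = 778.3803

778.3803 $/yr


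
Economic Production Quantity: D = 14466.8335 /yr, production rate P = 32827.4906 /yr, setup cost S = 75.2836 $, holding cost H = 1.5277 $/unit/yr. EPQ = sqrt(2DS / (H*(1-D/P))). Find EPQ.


1 - D/P = 1 - 0.4407 = 0.5593
H*(1-D/P) = 0.8545
2DS = 2178230.6130
EPQ = sqrt(2549266.5326) = 1596.6423

1596.6423 units


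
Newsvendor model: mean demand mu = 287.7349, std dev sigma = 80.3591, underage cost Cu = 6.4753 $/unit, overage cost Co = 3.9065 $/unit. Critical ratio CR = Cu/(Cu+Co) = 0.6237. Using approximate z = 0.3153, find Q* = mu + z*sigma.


CR = Cu/(Cu+Co) = 6.4753/(6.4753+3.9065) = 0.6237
z = 0.3153
Q* = 287.7349 + 0.3153 * 80.3591 = 313.0721

313.0721 units


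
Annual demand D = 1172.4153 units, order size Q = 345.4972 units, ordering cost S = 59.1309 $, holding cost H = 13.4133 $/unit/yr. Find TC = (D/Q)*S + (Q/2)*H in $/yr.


Ordering cost = D*S/Q = 200.6557
Holding cost = Q*H/2 = 2317.1288
TC = 200.6557 + 2317.1288 = 2517.7845

2517.7845 $/yr


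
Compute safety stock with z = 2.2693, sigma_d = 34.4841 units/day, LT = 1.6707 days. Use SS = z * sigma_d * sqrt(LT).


sqrt(LT) = sqrt(1.6707) = 1.2926
SS = 2.2693 * 34.4841 * 1.2926 = 101.1486

101.1486 units


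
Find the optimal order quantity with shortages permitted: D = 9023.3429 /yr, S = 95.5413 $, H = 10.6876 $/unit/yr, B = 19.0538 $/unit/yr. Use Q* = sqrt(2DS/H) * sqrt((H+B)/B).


sqrt(2DS/H) = 401.6560
sqrt((H+B)/B) = 1.2494
Q* = 401.6560 * 1.2494 = 501.8155

501.8155 units


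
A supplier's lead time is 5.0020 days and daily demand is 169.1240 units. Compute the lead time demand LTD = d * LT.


LTD = 169.1240 * 5.0020 = 845.9582

845.9582 units


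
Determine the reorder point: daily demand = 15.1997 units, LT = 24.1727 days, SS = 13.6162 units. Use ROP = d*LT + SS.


d*LT = 15.1997 * 24.1727 = 367.4178
ROP = 367.4178 + 13.6162 = 381.0340

381.0340 units


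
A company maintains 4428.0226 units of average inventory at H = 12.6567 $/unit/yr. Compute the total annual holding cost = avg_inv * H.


Cost = 4428.0226 * 12.6567 = 56044.1536

56044.1536 $/yr


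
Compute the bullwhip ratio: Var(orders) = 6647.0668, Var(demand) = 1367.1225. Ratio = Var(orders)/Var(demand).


BW = 6647.0668 / 1367.1225 = 4.8621

4.8621


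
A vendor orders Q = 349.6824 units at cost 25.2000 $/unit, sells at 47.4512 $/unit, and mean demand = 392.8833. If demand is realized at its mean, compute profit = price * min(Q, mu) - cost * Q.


Sales at mu = min(349.6824, 392.8833) = 349.6824
Revenue = 47.4512 * 349.6824 = 16592.8495
Total cost = 25.2000 * 349.6824 = 8811.9965
Profit = 16592.8495 - 8811.9965 = 7780.8530

7780.8530 $


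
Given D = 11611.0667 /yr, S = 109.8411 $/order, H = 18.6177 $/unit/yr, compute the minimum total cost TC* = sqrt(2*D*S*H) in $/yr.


2*D*S*H = 47488999.1730
TC* = sqrt(47488999.1730) = 6891.2262

6891.2262 $/yr


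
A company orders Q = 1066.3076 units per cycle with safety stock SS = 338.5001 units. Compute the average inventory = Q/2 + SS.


Q/2 = 533.1538
Avg = 533.1538 + 338.5001 = 871.6539

871.6539 units


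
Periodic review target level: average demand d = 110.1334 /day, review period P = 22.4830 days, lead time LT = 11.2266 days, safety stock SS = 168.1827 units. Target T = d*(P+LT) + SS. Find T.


P + LT = 33.7096
d*(P+LT) = 110.1334 * 33.7096 = 3712.5529
T = 3712.5529 + 168.1827 = 3880.7356

3880.7356 units


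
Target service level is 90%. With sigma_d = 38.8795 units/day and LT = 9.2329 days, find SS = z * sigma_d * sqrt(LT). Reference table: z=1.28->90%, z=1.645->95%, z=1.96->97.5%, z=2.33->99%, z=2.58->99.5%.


From the table, SL = 90% corresponds to z = 1.28
sqrt(LT) = sqrt(9.2329) = 3.0386
SS = 1.28 * 38.8795 * 3.0386 = 151.2167

151.2167 units


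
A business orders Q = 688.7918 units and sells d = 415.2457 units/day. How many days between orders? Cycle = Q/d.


Cycle = 688.7918 / 415.2457 = 1.6588

1.6588 days


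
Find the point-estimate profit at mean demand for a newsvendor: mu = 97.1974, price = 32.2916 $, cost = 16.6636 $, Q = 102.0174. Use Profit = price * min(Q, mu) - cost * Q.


Sales at mu = min(102.0174, 97.1974) = 97.1974
Revenue = 32.2916 * 97.1974 = 3138.6596
Total cost = 16.6636 * 102.0174 = 1699.9771
Profit = 3138.6596 - 1699.9771 = 1438.6824

1438.6824 $


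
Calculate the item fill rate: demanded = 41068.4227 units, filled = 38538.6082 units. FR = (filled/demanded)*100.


FR = 38538.6082 / 41068.4227 * 100 = 93.8400

93.8400%


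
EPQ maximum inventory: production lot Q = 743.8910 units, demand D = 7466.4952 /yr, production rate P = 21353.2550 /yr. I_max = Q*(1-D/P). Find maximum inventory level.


D/P = 0.3497
1 - D/P = 0.6503
I_max = 743.8910 * 0.6503 = 483.7780

483.7780 units


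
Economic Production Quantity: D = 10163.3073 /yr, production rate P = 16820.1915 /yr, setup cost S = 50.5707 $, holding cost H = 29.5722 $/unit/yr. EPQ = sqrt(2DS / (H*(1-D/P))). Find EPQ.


1 - D/P = 1 - 0.6042 = 0.3958
H*(1-D/P) = 11.7037
2DS = 1027931.1290
EPQ = sqrt(87829.4811) = 296.3604

296.3604 units


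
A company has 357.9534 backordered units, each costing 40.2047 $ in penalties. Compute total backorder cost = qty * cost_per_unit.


Total = 357.9534 * 40.2047 = 14391.4091

14391.4091 $


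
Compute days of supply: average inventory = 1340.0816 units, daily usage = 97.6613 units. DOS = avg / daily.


DOS = 1340.0816 / 97.6613 = 13.7217

13.7217 days


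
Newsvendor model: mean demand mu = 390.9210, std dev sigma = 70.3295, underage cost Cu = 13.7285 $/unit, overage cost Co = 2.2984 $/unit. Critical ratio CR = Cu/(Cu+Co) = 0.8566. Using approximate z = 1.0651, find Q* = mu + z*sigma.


CR = Cu/(Cu+Co) = 13.7285/(13.7285+2.2984) = 0.8566
z = 1.0651
Q* = 390.9210 + 1.0651 * 70.3295 = 465.8290

465.8290 units


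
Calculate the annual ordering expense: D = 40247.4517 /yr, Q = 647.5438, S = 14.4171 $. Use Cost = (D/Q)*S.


Number of orders = D/Q = 62.1540
Cost = 62.1540 * 14.4171 = 896.0808

896.0808 $/yr


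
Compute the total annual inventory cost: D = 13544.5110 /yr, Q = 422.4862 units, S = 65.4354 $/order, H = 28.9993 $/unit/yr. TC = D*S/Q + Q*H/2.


Ordering cost = D*S/Q = 2097.7975
Holding cost = Q*H/2 = 6125.9020
TC = 2097.7975 + 6125.9020 = 8223.6995

8223.6995 $/yr


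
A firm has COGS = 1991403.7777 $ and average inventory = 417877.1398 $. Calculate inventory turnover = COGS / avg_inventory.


Turnover = 1991403.7777 / 417877.1398 = 4.7655

4.7655


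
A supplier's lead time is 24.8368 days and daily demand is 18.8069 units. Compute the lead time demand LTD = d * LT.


LTD = 18.8069 * 24.8368 = 467.1032

467.1032 units


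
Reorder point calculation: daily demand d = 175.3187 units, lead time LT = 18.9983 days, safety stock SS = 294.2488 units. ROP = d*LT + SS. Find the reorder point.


d*LT = 175.3187 * 18.9983 = 3330.7573
ROP = 3330.7573 + 294.2488 = 3625.0061

3625.0061 units


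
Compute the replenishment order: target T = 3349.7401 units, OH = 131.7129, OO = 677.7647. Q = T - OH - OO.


Inventory position = OH + OO = 131.7129 + 677.7647 = 809.4776
Q = 3349.7401 - 809.4776 = 2540.2625

2540.2625 units


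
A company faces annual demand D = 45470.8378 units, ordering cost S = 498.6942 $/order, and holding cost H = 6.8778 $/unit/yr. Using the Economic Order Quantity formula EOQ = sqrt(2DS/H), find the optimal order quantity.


2*D*S = 2 * 45470.8378 * 498.6942 = 45352086.1600
2*D*S/H = 6593981.5290
EOQ = sqrt(6593981.5290) = 2567.8749

2567.8749 units


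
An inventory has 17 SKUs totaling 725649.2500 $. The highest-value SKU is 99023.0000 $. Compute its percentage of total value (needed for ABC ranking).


Top item = 99023.0000
Total = 725649.2500
Percentage = 99023.0000 / 725649.2500 * 100 = 13.6461

13.6461%


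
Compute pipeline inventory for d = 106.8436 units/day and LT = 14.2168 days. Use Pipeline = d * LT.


Pipeline = 106.8436 * 14.2168 = 1518.9741

1518.9741 units


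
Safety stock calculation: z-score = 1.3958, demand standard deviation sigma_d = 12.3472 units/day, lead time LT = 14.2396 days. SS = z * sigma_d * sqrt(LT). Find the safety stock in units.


sqrt(LT) = sqrt(14.2396) = 3.7735
SS = 1.3958 * 12.3472 * 3.7735 = 65.0340

65.0340 units


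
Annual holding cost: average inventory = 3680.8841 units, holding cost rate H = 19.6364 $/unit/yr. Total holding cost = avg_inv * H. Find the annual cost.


Cost = 3680.8841 * 19.6364 = 72279.3125

72279.3125 $/yr


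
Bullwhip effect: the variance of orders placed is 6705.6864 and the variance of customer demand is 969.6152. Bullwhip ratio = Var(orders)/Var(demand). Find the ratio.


BW = 6705.6864 / 969.6152 = 6.9158

6.9158
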